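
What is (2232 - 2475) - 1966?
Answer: -2209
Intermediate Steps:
(2232 - 2475) - 1966 = -243 - 1966 = -2209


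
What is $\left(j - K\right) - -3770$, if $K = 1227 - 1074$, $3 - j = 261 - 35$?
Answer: $3394$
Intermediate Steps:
$j = -223$ ($j = 3 - \left(261 - 35\right) = 3 - 226 = -223$)
$K = 153$
$\left(j - K\right) - -3770 = \left(-223 - 153\right) - -3770 = \left(-223 - 153\right) + 3770 = -376 + 3770 = 3394$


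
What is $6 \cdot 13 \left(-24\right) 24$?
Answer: $-44928$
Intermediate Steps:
$6 \cdot 13 \left(-24\right) 24 = 6 \left(\left(-312\right) 24\right) = 6 \left(-7488\right) = -44928$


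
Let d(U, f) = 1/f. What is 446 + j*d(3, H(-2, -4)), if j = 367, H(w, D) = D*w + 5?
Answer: 6165/13 ≈ 474.23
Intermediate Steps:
H(w, D) = 5 + D*w
446 + j*d(3, H(-2, -4)) = 446 + 367/(5 - 4*(-2)) = 446 + 367/(5 + 8) = 446 + 367/13 = 6165/13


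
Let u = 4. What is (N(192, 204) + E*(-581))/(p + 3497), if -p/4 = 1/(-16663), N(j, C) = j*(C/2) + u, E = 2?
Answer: 102344146/19423505 ≈ 5.2691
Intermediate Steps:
N(j, C) = 4 + C*j/2 (N(j, C) = j*(C/2) + 4 = C*j/2 + 4 = 4 + C*j/2)
p = 4/16663 (p = -4/(-16663) = -4*(-1/16663) = 4/16663 ≈ 0.00024005)
(N(192, 204) + E*(-581))/(p + 3497) = ((4 + (½)*204*192) + 2*(-581))/(4/16663 + 3497) = ((4 + 19584) - 1162)/(58270515/16663) = (19588 - 1162)*(16663/58270515) = 18426*(16663/58270515) = 102344146/19423505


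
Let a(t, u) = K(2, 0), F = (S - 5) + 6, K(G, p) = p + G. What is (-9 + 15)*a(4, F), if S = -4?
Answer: 12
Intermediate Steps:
K(G, p) = G + p
F = -3 (F = (-4 - 5) + 6 = -9 + 6 = -3)
a(t, u) = 2 (a(t, u) = 2 + 0 = 2)
(-9 + 15)*a(4, F) = (-9 + 15)*2 = 6*2 = 12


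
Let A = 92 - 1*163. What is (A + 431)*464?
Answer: 167040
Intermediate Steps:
A = -71 (A = 92 - 163 = -71)
(A + 431)*464 = (-71 + 431)*464 = 360*464 = 167040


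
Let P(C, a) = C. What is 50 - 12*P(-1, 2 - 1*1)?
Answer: 62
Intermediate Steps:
50 - 12*P(-1, 2 - 1*1) = 50 - 12*(-1) = 50 + 12 = 62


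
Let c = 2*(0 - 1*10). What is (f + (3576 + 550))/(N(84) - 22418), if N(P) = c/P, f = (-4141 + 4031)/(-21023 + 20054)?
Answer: -27987428/152062909 ≈ -0.18405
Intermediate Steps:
c = -20 (c = 2*(0 - 10) = 2*(-10) = -20)
f = 110/969 (f = -110/(-969) = -110*(-1/969) = 110/969 ≈ 0.11352)
N(P) = -20/P
(f + (3576 + 550))/(N(84) - 22418) = (110/969 + (3576 + 550))/(-20/84 - 22418) = (110/969 + 4126)/(-20*1/84 - 22418) = 3998204/(969*(-5/21 - 22418)) = 3998204/(969*(-470783/21)) = (3998204/969)*(-21/470783) = -27987428/152062909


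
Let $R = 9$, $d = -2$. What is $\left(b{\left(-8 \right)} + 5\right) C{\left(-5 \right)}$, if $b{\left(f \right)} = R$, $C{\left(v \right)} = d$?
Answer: $-28$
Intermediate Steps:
$C{\left(v \right)} = -2$
$b{\left(f \right)} = 9$
$\left(b{\left(-8 \right)} + 5\right) C{\left(-5 \right)} = \left(9 + 5\right) \left(-2\right) = 14 \left(-2\right) = -28$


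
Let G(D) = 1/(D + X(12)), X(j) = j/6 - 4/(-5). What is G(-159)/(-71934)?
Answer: 5/56180454 ≈ 8.8999e-8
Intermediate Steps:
X(j) = ⅘ + j/6 (X(j) = j*(⅙) - 4*(-⅕) = j/6 + ⅘ = ⅘ + j/6)
G(D) = 1/(14/5 + D) (G(D) = 1/(D + (⅘ + (⅙)*12)) = 1/(D + (⅘ + 2)) = 1/(D + 14/5) = 1/(14/5 + D))
G(-159)/(-71934) = (5/(14 + 5*(-159)))/(-71934) = (5/(14 - 795))*(-1/71934) = (5/(-781))*(-1/71934) = (5*(-1/781))*(-1/71934) = -5/781*(-1/71934) = 5/56180454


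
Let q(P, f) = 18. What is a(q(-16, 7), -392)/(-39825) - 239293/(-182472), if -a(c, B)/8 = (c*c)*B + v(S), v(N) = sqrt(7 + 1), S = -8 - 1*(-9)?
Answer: -6513829129/269146200 + 16*sqrt(2)/39825 ≈ -24.201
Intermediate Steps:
S = 1 (S = -8 + 9 = 1)
v(N) = 2*sqrt(2) (v(N) = sqrt(8) = 2*sqrt(2))
a(c, B) = -16*sqrt(2) - 8*B*c**2 (a(c, B) = -8*((c*c)*B + 2*sqrt(2)) = -8*(c**2*B + 2*sqrt(2)) = -8*(B*c**2 + 2*sqrt(2)) = -8*(2*sqrt(2) + B*c**2) = -16*sqrt(2) - 8*B*c**2)
a(q(-16, 7), -392)/(-39825) - 239293/(-182472) = (-16*sqrt(2) - 8*(-392)*18**2)/(-39825) - 239293/(-182472) = (-16*sqrt(2) - 8*(-392)*324)*(-1/39825) - 239293*(-1/182472) = (-16*sqrt(2) + 1016064)*(-1/39825) + 239293/182472 = (1016064 - 16*sqrt(2))*(-1/39825) + 239293/182472 = (-37632/1475 + 16*sqrt(2)/39825) + 239293/182472 = -6513829129/269146200 + 16*sqrt(2)/39825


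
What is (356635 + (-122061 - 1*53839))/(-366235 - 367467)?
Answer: -180735/733702 ≈ -0.24633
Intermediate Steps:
(356635 + (-122061 - 1*53839))/(-366235 - 367467) = (356635 + (-122061 - 53839))/(-733702) = (356635 - 175900)*(-1/733702) = 180735*(-1/733702) = -180735/733702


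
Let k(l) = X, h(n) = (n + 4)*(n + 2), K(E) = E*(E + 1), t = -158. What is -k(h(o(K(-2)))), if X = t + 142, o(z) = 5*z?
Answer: 16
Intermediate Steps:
K(E) = E*(1 + E)
X = -16 (X = -158 + 142 = -16)
h(n) = (2 + n)*(4 + n) (h(n) = (4 + n)*(2 + n) = (2 + n)*(4 + n))
k(l) = -16
-k(h(o(K(-2)))) = -1*(-16) = 16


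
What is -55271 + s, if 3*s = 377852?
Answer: 212039/3 ≈ 70680.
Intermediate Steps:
s = 377852/3 (s = (⅓)*377852 = 377852/3 ≈ 1.2595e+5)
-55271 + s = -55271 + 377852/3 = 212039/3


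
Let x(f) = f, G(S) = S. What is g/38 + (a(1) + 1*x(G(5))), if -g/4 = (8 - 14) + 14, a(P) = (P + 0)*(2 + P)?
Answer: 136/19 ≈ 7.1579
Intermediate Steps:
a(P) = P*(2 + P)
g = -32 (g = -4*((8 - 14) + 14) = -4*(-6 + 14) = -4*8 = -32)
g/38 + (a(1) + 1*x(G(5))) = -32/38 + (1*(2 + 1) + 1*5) = (1/38)*(-32) + (1*3 + 5) = -16/19 + (3 + 5) = -16/19 + 8 = 136/19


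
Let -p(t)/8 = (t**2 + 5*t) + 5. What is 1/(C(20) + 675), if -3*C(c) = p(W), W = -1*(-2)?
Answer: 3/2177 ≈ 0.0013780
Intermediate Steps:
W = 2
p(t) = -40 - 40*t - 8*t**2 (p(t) = -8*((t**2 + 5*t) + 5) = -8*(5 + t**2 + 5*t) = -40 - 40*t - 8*t**2)
C(c) = 152/3 (C(c) = -(-40 - 40*2 - 8*2**2)/3 = -(-40 - 80 - 8*4)/3 = -(-40 - 80 - 32)/3 = -1/3*(-152) = 152/3)
1/(C(20) + 675) = 1/(152/3 + 675) = 1/(2177/3) = 3/2177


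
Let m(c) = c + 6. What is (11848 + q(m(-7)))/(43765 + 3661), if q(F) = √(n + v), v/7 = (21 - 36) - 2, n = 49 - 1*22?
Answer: 5924/23713 + I*√23/23713 ≈ 0.24982 + 0.00020224*I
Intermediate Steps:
m(c) = 6 + c
n = 27 (n = 49 - 22 = 27)
v = -119 (v = 7*((21 - 36) - 2) = 7*(-15 - 2) = 7*(-17) = -119)
q(F) = 2*I*√23 (q(F) = √(27 - 119) = √(-92) = 2*I*√23)
(11848 + q(m(-7)))/(43765 + 3661) = (11848 + 2*I*√23)/(43765 + 3661) = (11848 + 2*I*√23)/47426 = (11848 + 2*I*√23)*(1/47426) = 5924/23713 + I*√23/23713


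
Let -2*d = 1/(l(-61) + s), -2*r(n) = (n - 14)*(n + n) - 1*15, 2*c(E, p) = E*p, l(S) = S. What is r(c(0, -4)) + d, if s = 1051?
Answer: 14849/1980 ≈ 7.4995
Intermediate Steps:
c(E, p) = E*p/2 (c(E, p) = (E*p)/2 = E*p/2)
r(n) = 15/2 - n*(-14 + n) (r(n) = -((n - 14)*(n + n) - 1*15)/2 = -((-14 + n)*(2*n) - 15)/2 = -(2*n*(-14 + n) - 15)/2 = -(-15 + 2*n*(-14 + n))/2 = 15/2 - n*(-14 + n))
d = -1/1980 (d = -1/(2*(-61 + 1051)) = -½/990 = -½*1/990 = -1/1980 ≈ -0.00050505)
r(c(0, -4)) + d = (15/2 - ((½)*0*(-4))² + 14*((½)*0*(-4))) - 1/1980 = (15/2 - 1*0² + 14*0) - 1/1980 = (15/2 - 1*0 + 0) - 1/1980 = (15/2 + 0 + 0) - 1/1980 = 15/2 - 1/1980 = 14849/1980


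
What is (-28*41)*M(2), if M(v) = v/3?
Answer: -2296/3 ≈ -765.33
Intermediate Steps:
M(v) = v/3 (M(v) = v*(⅓) = v/3)
(-28*41)*M(2) = (-28*41)*((⅓)*2) = -1148*⅔ = -2296/3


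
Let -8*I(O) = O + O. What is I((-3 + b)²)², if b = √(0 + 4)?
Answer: 1/16 ≈ 0.062500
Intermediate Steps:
b = 2 (b = √4 = 2)
I(O) = -O/4 (I(O) = -(O + O)/8 = -O/4)
I((-3 + b)²)² = (-(-3 + 2)²/4)² = (-¼*(-1)²)² = (-¼*1)² = (-¼)² = 1/16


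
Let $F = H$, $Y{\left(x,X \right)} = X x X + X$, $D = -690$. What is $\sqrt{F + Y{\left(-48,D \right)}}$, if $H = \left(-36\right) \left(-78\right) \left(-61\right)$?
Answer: $i \sqrt{23024778} \approx 4798.4 i$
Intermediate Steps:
$Y{\left(x,X \right)} = X + x X^{2}$ ($Y{\left(x,X \right)} = x X^{2} + X = X + x X^{2}$)
$H = -171288$ ($H = 2808 \left(-61\right) = -171288$)
$F = -171288$
$\sqrt{F + Y{\left(-48,D \right)}} = \sqrt{-171288 - 690 \left(1 - -33120\right)} = \sqrt{-171288 - 690 \left(1 + 33120\right)} = \sqrt{-171288 - 22853490} = \sqrt{-23024778} = i \sqrt{23024778}$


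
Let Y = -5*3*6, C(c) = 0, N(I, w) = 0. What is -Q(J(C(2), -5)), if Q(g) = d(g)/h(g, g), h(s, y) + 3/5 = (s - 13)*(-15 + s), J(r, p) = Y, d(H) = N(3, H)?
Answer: 0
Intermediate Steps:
d(H) = 0
Y = -90 (Y = -15*6 = -90)
J(r, p) = -90
h(s, y) = -3/5 + (-15 + s)*(-13 + s) (h(s, y) = -3/5 + (s - 13)*(-15 + s) = -3/5 + (-13 + s)*(-15 + s) = -3/5 + (-15 + s)*(-13 + s))
Q(g) = 0 (Q(g) = 0/(972/5 + g**2 - 28*g) = 0)
-Q(J(C(2), -5)) = -1*0 = 0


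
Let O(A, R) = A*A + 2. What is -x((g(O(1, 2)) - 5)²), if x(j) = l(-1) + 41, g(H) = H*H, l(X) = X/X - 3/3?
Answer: -41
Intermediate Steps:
O(A, R) = 2 + A² (O(A, R) = A² + 2 = 2 + A²)
l(X) = 0 (l(X) = 1 - 3*⅓ = 1 - 1 = 0)
g(H) = H²
x(j) = 41 (x(j) = 0 + 41 = 41)
-x((g(O(1, 2)) - 5)²) = -1*41 = -41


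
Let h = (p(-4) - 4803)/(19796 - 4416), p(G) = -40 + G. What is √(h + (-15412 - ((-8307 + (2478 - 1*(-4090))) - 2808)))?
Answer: 227*I*√12469335/7690 ≈ 104.24*I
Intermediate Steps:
h = -4847/15380 (h = ((-40 - 4) - 4803)/(19796 - 4416) = (-44 - 4803)/15380 = -4847*1/15380 = -4847/15380 ≈ -0.31515)
√(h + (-15412 - ((-8307 + (2478 - 1*(-4090))) - 2808))) = √(-4847/15380 + (-15412 - ((-8307 + (2478 - 1*(-4090))) - 2808))) = √(-4847/15380 + (-15412 - ((-8307 + (2478 + 4090)) - 2808))) = √(-4847/15380 + (-15412 - ((-8307 + 6568) - 2808))) = √(-4847/15380 + (-15412 - (-1739 - 2808))) = √(-4847/15380 + (-15412 - 1*(-4547))) = √(-4847/15380 + (-15412 + 4547)) = √(-4847/15380 - 10865) = √(-167108547/15380) = 227*I*√12469335/7690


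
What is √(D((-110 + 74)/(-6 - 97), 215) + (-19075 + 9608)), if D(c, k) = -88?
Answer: 7*I*√195 ≈ 97.75*I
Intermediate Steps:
√(D((-110 + 74)/(-6 - 97), 215) + (-19075 + 9608)) = √(-88 + (-19075 + 9608)) = √(-88 - 9467) = √(-9555) = 7*I*√195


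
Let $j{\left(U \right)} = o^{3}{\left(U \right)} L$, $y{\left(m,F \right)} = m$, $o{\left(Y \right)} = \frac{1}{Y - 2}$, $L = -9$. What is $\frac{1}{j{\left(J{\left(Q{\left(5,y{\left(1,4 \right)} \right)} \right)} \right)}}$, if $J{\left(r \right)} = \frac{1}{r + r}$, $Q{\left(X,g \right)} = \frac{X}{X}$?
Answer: $\frac{3}{8} \approx 0.375$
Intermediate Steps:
$o{\left(Y \right)} = \frac{1}{-2 + Y}$
$Q{\left(X,g \right)} = 1$
$J{\left(r \right)} = \frac{1}{2 r}$
$j{\left(U \right)} = - \frac{9}{\left(-2 + U\right)^{3}}$ ($j{\left(U \right)} = \left(\frac{1}{-2 + U}\right)^{3} \left(-9\right) = \frac{1}{\left(-2 + U\right)^{3}} \left(-9\right) = - \frac{9}{\left(-2 + U\right)^{3}}$)
$\frac{1}{j{\left(J{\left(Q{\left(5,y{\left(1,4 \right)} \right)} \right)} \right)}} = \frac{1}{\left(-9\right) \frac{1}{\left(-2 + \frac{1}{2 \cdot 1}\right)^{3}}} = \frac{1}{\left(-9\right) \frac{1}{\left(-2 + \frac{1}{2} \cdot 1\right)^{3}}} = \frac{1}{\left(-9\right) \frac{1}{\left(-2 + \frac{1}{2}\right)^{3}}} = \frac{1}{\left(-9\right) \frac{1}{- \frac{27}{8}}} = \frac{1}{\left(-9\right) \left(- \frac{8}{27}\right)} = \frac{1}{\frac{8}{3}} = \frac{3}{8}$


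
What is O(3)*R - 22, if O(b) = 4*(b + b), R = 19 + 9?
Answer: 650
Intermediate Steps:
R = 28
O(b) = 8*b (O(b) = 4*(2*b) = 8*b)
O(3)*R - 22 = (8*3)*28 - 22 = 24*28 - 22 = 672 - 22 = 650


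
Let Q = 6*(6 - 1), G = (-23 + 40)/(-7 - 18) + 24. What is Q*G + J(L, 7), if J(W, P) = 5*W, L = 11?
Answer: 3773/5 ≈ 754.60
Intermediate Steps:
G = 583/25 (G = 17/(-25) + 24 = 17*(-1/25) + 24 = -17/25 + 24 = 583/25 ≈ 23.320)
Q = 30 (Q = 6*5 = 30)
Q*G + J(L, 7) = 30*(583/25) + 5*11 = 3498/5 + 55 = 3773/5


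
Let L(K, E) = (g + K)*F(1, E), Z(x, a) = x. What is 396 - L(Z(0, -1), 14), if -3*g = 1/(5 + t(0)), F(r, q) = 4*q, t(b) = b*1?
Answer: 5996/15 ≈ 399.73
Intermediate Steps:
t(b) = b
g = -1/15 (g = -1/(3*(5 + 0)) = -⅓/5 = -⅓*⅕ = -1/15 ≈ -0.066667)
L(K, E) = 4*E*(-1/15 + K) (L(K, E) = (-1/15 + K)*(4*E) = 4*E*(-1/15 + K))
396 - L(Z(0, -1), 14) = 396 - 4*14*(-1 + 15*0)/15 = 396 - 4*14*(-1 + 0)/15 = 396 - 4*14*(-1)/15 = 396 - 1*(-56/15) = 396 + 56/15 = 5996/15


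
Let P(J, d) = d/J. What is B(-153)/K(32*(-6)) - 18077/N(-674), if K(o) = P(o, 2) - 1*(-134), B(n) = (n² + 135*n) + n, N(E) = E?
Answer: 400819555/8669662 ≈ 46.232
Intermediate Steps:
B(n) = n² + 136*n
K(o) = 134 + 2/o (K(o) = 2/o - 1*(-134) = 2/o + 134 = 134 + 2/o)
B(-153)/K(32*(-6)) - 18077/N(-674) = (-153*(136 - 153))/(134 + 2/((32*(-6)))) - 18077/(-674) = (-153*(-17))/(134 + 2/(-192)) - 18077*(-1/674) = 2601/(134 + 2*(-1/192)) + 18077/674 = 2601/(134 - 1/96) + 18077/674 = 2601/(12863/96) + 18077/674 = 2601*(96/12863) + 18077/674 = 249696/12863 + 18077/674 = 400819555/8669662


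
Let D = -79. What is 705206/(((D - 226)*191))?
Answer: -705206/58255 ≈ -12.105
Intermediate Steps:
705206/(((D - 226)*191)) = 705206/(((-79 - 226)*191)) = 705206/((-305*191)) = 705206/(-58255) = 705206*(-1/58255) = -705206/58255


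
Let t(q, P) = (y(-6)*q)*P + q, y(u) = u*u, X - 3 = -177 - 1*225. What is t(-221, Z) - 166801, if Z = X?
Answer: 3007422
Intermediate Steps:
X = -399 (X = 3 + (-177 - 1*225) = 3 + (-177 - 225) = 3 - 402 = -399)
y(u) = u**2
Z = -399
t(q, P) = q + 36*P*q (t(q, P) = ((-6)**2*q)*P + q = (36*q)*P + q = 36*P*q + q = q + 36*P*q)
t(-221, Z) - 166801 = -221*(1 + 36*(-399)) - 166801 = -221*(1 - 14364) - 166801 = -221*(-14363) - 166801 = 3174223 - 166801 = 3007422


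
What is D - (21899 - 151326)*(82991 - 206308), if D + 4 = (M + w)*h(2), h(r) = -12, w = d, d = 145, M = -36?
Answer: -15960550671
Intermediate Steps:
w = 145
D = -1312 (D = -4 + (-36 + 145)*(-12) = -4 + 109*(-12) = -4 - 1308 = -1312)
D - (21899 - 151326)*(82991 - 206308) = -1312 - (21899 - 151326)*(82991 - 206308) = -1312 - (-129427)*(-123317) = -1312 - 1*15960549359 = -1312 - 15960549359 = -15960550671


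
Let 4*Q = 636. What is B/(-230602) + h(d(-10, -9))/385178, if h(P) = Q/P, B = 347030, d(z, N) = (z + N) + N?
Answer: -1871374831619/1243519440184 ≈ -1.5049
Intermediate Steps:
d(z, N) = z + 2*N (d(z, N) = (N + z) + N = z + 2*N)
Q = 159 (Q = (1/4)*636 = 159)
h(P) = 159/P
B/(-230602) + h(d(-10, -9))/385178 = 347030/(-230602) + (159/(-10 + 2*(-9)))/385178 = 347030*(-1/230602) + (159/(-10 - 18))*(1/385178) = -173515/115301 + (159/(-28))*(1/385178) = -173515/115301 + (159*(-1/28))*(1/385178) = -173515/115301 - 159/28*1/385178 = -173515/115301 - 159/10784984 = -1871374831619/1243519440184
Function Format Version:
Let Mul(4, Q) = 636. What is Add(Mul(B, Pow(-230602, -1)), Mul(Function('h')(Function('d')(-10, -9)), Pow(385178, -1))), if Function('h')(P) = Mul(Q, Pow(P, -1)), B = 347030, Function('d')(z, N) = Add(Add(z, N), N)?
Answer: Rational(-1871374831619, 1243519440184) ≈ -1.5049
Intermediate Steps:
Function('d')(z, N) = Add(z, Mul(2, N)) (Function('d')(z, N) = Add(Add(N, z), N) = Add(z, Mul(2, N)))
Q = 159 (Q = Mul(Rational(1, 4), 636) = 159)
Function('h')(P) = Mul(159, Pow(P, -1))
Add(Mul(B, Pow(-230602, -1)), Mul(Function('h')(Function('d')(-10, -9)), Pow(385178, -1))) = Add(Mul(347030, Pow(-230602, -1)), Mul(Mul(159, Pow(Add(-10, Mul(2, -9)), -1)), Pow(385178, -1))) = Add(Mul(347030, Rational(-1, 230602)), Mul(Mul(159, Pow(Add(-10, -18), -1)), Rational(1, 385178))) = Add(Rational(-173515, 115301), Mul(Mul(159, Pow(-28, -1)), Rational(1, 385178))) = Add(Rational(-173515, 115301), Mul(Mul(159, Rational(-1, 28)), Rational(1, 385178))) = Add(Rational(-173515, 115301), Mul(Rational(-159, 28), Rational(1, 385178))) = Add(Rational(-173515, 115301), Rational(-159, 10784984)) = Rational(-1871374831619, 1243519440184)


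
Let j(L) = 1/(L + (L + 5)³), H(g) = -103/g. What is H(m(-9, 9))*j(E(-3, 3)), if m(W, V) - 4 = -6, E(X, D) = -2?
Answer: 103/50 ≈ 2.0600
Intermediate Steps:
m(W, V) = -2 (m(W, V) = 4 - 6 = -2)
j(L) = 1/(L + (5 + L)³)
H(m(-9, 9))*j(E(-3, 3)) = (-103/(-2))/(-2 + (5 - 2)³) = (-103*(-½))/(-2 + 3³) = 103/(2*(-2 + 27)) = (103/2)/25 = (103/2)*(1/25) = 103/50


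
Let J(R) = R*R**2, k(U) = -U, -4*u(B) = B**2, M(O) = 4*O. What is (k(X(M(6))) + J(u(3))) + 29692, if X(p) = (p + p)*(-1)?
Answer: 1902631/64 ≈ 29729.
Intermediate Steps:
u(B) = -B**2/4
X(p) = -2*p (X(p) = (2*p)*(-1) = -2*p)
J(R) = R**3
(k(X(M(6))) + J(u(3))) + 29692 = (-(-2)*4*6 + (-1/4*3**2)**3) + 29692 = (-(-2)*24 + (-1/4*9)**3) + 29692 = (-1*(-48) + (-9/4)**3) + 29692 = (48 - 729/64) + 29692 = 2343/64 + 29692 = 1902631/64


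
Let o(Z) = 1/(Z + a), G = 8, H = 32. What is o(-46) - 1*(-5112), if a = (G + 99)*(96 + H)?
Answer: 69778801/13650 ≈ 5112.0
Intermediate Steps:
a = 13696 (a = (8 + 99)*(96 + 32) = 107*128 = 13696)
o(Z) = 1/(13696 + Z) (o(Z) = 1/(Z + 13696) = 1/(13696 + Z))
o(-46) - 1*(-5112) = 1/(13696 - 46) - 1*(-5112) = 1/13650 + 5112 = 69778801/13650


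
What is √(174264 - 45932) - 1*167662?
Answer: -167662 + 2*√32083 ≈ -1.6730e+5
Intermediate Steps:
√(174264 - 45932) - 1*167662 = √128332 - 167662 = 2*√32083 - 167662 = -167662 + 2*√32083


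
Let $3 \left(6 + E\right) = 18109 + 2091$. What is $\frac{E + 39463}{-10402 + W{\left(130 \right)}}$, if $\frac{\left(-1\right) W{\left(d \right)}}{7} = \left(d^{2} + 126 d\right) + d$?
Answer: $- \frac{138571}{732816} \approx -0.18909$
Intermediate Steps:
$E = \frac{20182}{3}$ ($E = -6 + \frac{18109 + 2091}{3} = -6 + \frac{1}{3} \cdot 20200 = -6 + \frac{20200}{3} = \frac{20182}{3} \approx 6727.3$)
$W{\left(d \right)} = - 889 d - 7 d^{2}$ ($W{\left(d \right)} = - 7 \left(\left(d^{2} + 126 d\right) + d\right) = - 7 \left(d^{2} + 127 d\right) = - 889 d - 7 d^{2}$)
$\frac{E + 39463}{-10402 + W{\left(130 \right)}} = \frac{\frac{20182}{3} + 39463}{-10402 - 910 \left(127 + 130\right)} = \frac{138571}{3 \left(-10402 - 910 \cdot 257\right)} = \frac{138571}{3 \left(-10402 - 233870\right)} = \frac{138571}{3 \left(-244272\right)} = \frac{138571}{3} \left(- \frac{1}{244272}\right) = - \frac{138571}{732816}$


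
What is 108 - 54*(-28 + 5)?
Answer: 1350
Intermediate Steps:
108 - 54*(-28 + 5) = 108 - 54*(-23) = 108 + 1242 = 1350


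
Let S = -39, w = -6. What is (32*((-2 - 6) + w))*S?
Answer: 17472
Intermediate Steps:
(32*((-2 - 6) + w))*S = (32*((-2 - 6) - 6))*(-39) = (32*(-8 - 6))*(-39) = (32*(-14))*(-39) = -448*(-39) = 17472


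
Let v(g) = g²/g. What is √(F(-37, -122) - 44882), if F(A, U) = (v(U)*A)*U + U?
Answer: 16*I*√2327 ≈ 771.82*I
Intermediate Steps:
v(g) = g
F(A, U) = U + A*U² (F(A, U) = (U*A)*U + U = (A*U)*U + U = A*U² + U = U + A*U²)
√(F(-37, -122) - 44882) = √(-122*(1 - 37*(-122)) - 44882) = √(-122*(1 + 4514) - 44882) = √(-122*4515 - 44882) = √(-550830 - 44882) = √(-595712) = 16*I*√2327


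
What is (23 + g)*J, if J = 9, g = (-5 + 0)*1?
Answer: 162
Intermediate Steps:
g = -5 (g = -5*1 = -5)
(23 + g)*J = (23 - 5)*9 = 18*9 = 162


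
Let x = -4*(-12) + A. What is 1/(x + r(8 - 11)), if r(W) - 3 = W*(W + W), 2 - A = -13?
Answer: 1/84 ≈ 0.011905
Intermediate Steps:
A = 15 (A = 2 - 1*(-13) = 2 + 13 = 15)
x = 63 (x = -4*(-12) + 15 = 48 + 15 = 63)
r(W) = 3 + 2*W² (r(W) = 3 + W*(W + W) = 3 + W*(2*W) = 3 + 2*W²)
1/(x + r(8 - 11)) = 1/(63 + (3 + 2*(8 - 11)²)) = 1/(63 + (3 + 2*(-3)²)) = 1/(63 + (3 + 2*9)) = 1/(63 + (3 + 18)) = 1/(63 + 21) = 1/84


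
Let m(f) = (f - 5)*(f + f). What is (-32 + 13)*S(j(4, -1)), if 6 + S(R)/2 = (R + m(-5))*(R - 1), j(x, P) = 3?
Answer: -7600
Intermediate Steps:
m(f) = 2*f*(-5 + f) (m(f) = (-5 + f)*(2*f) = 2*f*(-5 + f))
S(R) = -12 + 2*(-1 + R)*(100 + R) (S(R) = -12 + 2*((R + 2*(-5)*(-5 - 5))*(R - 1)) = -12 + 2*((R + 2*(-5)*(-10))*(-1 + R)) = -12 + 2*((R + 100)*(-1 + R)) = -12 + 2*((100 + R)*(-1 + R)) = -12 + 2*((-1 + R)*(100 + R)) = -12 + 2*(-1 + R)*(100 + R))
(-32 + 13)*S(j(4, -1)) = (-32 + 13)*(-212 + 2*3**2 + 198*3) = -19*(-212 + 2*9 + 594) = -19*(-212 + 18 + 594) = -19*400 = -7600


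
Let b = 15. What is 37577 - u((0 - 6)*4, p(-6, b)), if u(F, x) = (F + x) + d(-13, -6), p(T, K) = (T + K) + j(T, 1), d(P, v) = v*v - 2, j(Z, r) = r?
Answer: 37557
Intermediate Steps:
d(P, v) = -2 + v² (d(P, v) = v² - 2 = -2 + v²)
p(T, K) = 1 + K + T (p(T, K) = (T + K) + 1 = (K + T) + 1 = 1 + K + T)
u(F, x) = 34 + F + x (u(F, x) = (F + x) + (-2 + (-6)²) = (F + x) + (-2 + 36) = (F + x) + 34 = 34 + F + x)
37577 - u((0 - 6)*4, p(-6, b)) = 37577 - (34 + (0 - 6)*4 + (1 + 15 - 6)) = 37577 - (34 - 6*4 + 10) = 37577 - (34 - 24 + 10) = 37577 - 1*20 = 37577 - 20 = 37557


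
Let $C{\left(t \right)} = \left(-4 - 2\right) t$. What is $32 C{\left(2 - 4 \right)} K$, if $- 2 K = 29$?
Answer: $-5568$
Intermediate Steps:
$K = - \frac{29}{2}$ ($K = \left(- \frac{1}{2}\right) 29 = - \frac{29}{2} \approx -14.5$)
$C{\left(t \right)} = - 6 t$
$32 C{\left(2 - 4 \right)} K = 32 \left(- 6 \left(2 - 4\right)\right) \left(- \frac{29}{2}\right) = 32 \left(\left(-6\right) \left(-2\right)\right) \left(- \frac{29}{2}\right) = 32 \cdot 12 \left(- \frac{29}{2}\right) = 384 \left(- \frac{29}{2}\right) = -5568$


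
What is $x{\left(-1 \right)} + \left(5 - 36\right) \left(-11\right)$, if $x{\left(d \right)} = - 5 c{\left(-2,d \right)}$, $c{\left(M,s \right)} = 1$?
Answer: $336$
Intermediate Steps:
$x{\left(d \right)} = -5$ ($x{\left(d \right)} = \left(-5\right) 1 = -5$)
$x{\left(-1 \right)} + \left(5 - 36\right) \left(-11\right) = -5 + \left(5 - 36\right) \left(-11\right) = -5 - -341 = -5 + 341 = 336$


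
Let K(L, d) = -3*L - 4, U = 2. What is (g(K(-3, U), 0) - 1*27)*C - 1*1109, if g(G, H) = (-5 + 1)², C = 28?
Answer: -1417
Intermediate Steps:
K(L, d) = -4 - 3*L
g(G, H) = 16 (g(G, H) = (-4)² = 16)
(g(K(-3, U), 0) - 1*27)*C - 1*1109 = (16 - 1*27)*28 - 1*1109 = (16 - 27)*28 - 1109 = -11*28 - 1109 = -308 - 1109 = -1417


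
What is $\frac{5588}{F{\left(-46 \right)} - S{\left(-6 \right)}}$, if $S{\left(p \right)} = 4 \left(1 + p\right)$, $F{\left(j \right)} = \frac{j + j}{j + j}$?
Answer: $\frac{5588}{21} \approx 266.1$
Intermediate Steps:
$F{\left(j \right)} = 1$ ($F{\left(j \right)} = \frac{2 j}{2 j} = 2 j \frac{1}{2 j} = 1$)
$S{\left(p \right)} = 4 + 4 p$
$\frac{5588}{F{\left(-46 \right)} - S{\left(-6 \right)}} = \frac{5588}{1 - \left(4 + 4 \left(-6\right)\right)} = \frac{5588}{1 - \left(4 - 24\right)} = \frac{5588}{1 - -20} = \frac{5588}{1 + 20} = \frac{5588}{21}$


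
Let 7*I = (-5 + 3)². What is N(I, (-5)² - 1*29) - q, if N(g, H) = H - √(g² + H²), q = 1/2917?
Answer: -11669/2917 - 20*√2/7 ≈ -8.0410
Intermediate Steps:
I = 4/7 (I = (-5 + 3)²/7 = (⅐)*(-2)² = (⅐)*4 = 4/7 ≈ 0.57143)
q = 1/2917 ≈ 0.00034282
N(g, H) = H - √(H² + g²)
N(I, (-5)² - 1*29) - q = (((-5)² - 1*29) - √(((-5)² - 1*29)² + (4/7)²)) - 1*1/2917 = ((25 - 29) - √((25 - 29)² + 16/49)) - 1/2917 = (-4 - √((-4)² + 16/49)) - 1/2917 = (-4 - √(16 + 16/49)) - 1/2917 = (-4 - √(800/49)) - 1/2917 = (-4 - 20*√2/7) - 1/2917 = -11669/2917 - 20*√2/7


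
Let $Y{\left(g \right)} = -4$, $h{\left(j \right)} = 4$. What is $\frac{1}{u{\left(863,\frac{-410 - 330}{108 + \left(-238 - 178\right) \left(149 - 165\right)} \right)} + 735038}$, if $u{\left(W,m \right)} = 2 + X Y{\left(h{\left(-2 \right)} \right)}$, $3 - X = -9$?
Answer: $\frac{1}{734992} \approx 1.3606 \cdot 10^{-6}$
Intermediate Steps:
$X = 12$ ($X = 3 - -9 = 3 + 9 = 12$)
$u{\left(W,m \right)} = -46$ ($u{\left(W,m \right)} = 2 + 12 \left(-4\right) = 2 - 48 = -46$)
$\frac{1}{u{\left(863,\frac{-410 - 330}{108 + \left(-238 - 178\right) \left(149 - 165\right)} \right)} + 735038} = \frac{1}{-46 + 735038} = \frac{1}{734992}$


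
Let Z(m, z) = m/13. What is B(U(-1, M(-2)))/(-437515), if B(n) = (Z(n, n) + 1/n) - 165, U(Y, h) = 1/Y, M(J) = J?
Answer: 17/44785 ≈ 0.00037959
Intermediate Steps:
Z(m, z) = m/13 (Z(m, z) = m*(1/13) = m/13)
B(n) = -165 + 1/n + n/13 (B(n) = (n/13 + 1/n) - 165 = (1/n + n/13) - 165 = -165 + 1/n + n/13)
B(U(-1, M(-2)))/(-437515) = (-165 + 1/(1/(-1)) + (1/13)/(-1))/(-437515) = (-165 + 1/(-1) + (1/13)*(-1))*(-1/437515) = (-165 - 1 - 1/13)*(-1/437515) = -2159/13*(-1/437515) = 17/44785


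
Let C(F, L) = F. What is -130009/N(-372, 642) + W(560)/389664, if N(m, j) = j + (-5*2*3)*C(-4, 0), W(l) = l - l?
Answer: -130009/762 ≈ -170.62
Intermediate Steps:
W(l) = 0
N(m, j) = 120 + j (N(m, j) = j + (-5*2*3)*(-4) = j - 10*3*(-4) = j - 30*(-4) = j + 120 = 120 + j)
-130009/N(-372, 642) + W(560)/389664 = -130009/(120 + 642) + 0/389664 = -130009/762 + 0*(1/389664) = -130009*1/762 + 0 = -130009/762 + 0 = -130009/762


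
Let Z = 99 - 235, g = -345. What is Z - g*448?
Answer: 154424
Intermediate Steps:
Z = -136
Z - g*448 = -136 - 1*(-345)*448 = -136 + 345*448 = -136 + 154560 = 154424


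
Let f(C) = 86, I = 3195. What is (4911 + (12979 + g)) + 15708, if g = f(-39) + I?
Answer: 36879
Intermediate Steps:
g = 3281 (g = 86 + 3195 = 3281)
(4911 + (12979 + g)) + 15708 = (4911 + (12979 + 3281)) + 15708 = (4911 + 16260) + 15708 = 21171 + 15708 = 36879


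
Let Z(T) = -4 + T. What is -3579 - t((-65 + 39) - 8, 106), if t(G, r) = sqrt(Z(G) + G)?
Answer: -3579 - 6*I*sqrt(2) ≈ -3579.0 - 8.4853*I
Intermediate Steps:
t(G, r) = sqrt(-4 + 2*G) (t(G, r) = sqrt((-4 + G) + G) = sqrt(-4 + 2*G))
-3579 - t((-65 + 39) - 8, 106) = -3579 - sqrt(-4 + 2*((-65 + 39) - 8)) = -3579 - sqrt(-4 + 2*(-26 - 8)) = -3579 - sqrt(-4 + 2*(-34)) = -3579 - sqrt(-4 - 68) = -3579 - sqrt(-72) = -3579 - 6*I*sqrt(2)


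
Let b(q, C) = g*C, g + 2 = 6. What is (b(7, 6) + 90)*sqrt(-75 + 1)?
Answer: 114*I*sqrt(74) ≈ 980.67*I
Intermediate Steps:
g = 4 (g = -2 + 6 = 4)
b(q, C) = 4*C
(b(7, 6) + 90)*sqrt(-75 + 1) = (4*6 + 90)*sqrt(-75 + 1) = (24 + 90)*sqrt(-74) = 114*(I*sqrt(74)) = 114*I*sqrt(74)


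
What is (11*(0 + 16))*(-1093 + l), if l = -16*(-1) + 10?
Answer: -187792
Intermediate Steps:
l = 26 (l = 16 + 10 = 26)
(11*(0 + 16))*(-1093 + l) = (11*(0 + 16))*(-1093 + 26) = (11*16)*(-1067) = 176*(-1067) = -187792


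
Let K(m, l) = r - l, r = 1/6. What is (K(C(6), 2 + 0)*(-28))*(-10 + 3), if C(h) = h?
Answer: -1078/3 ≈ -359.33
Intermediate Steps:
r = 1/6 ≈ 0.16667
K(m, l) = 1/6 - l
(K(C(6), 2 + 0)*(-28))*(-10 + 3) = ((1/6 - (2 + 0))*(-28))*(-10 + 3) = ((1/6 - 1*2)*(-28))*(-7) = ((1/6 - 2)*(-28))*(-7) = -11/6*(-28)*(-7) = (154/3)*(-7) = -1078/3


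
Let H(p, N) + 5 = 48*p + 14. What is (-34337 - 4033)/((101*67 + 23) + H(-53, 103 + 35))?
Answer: -7674/851 ≈ -9.0176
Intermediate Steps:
H(p, N) = 9 + 48*p (H(p, N) = -5 + (48*p + 14) = -5 + (14 + 48*p) = 9 + 48*p)
(-34337 - 4033)/((101*67 + 23) + H(-53, 103 + 35)) = (-34337 - 4033)/((101*67 + 23) + (9 + 48*(-53))) = -38370/((6767 + 23) + (9 - 2544)) = -38370/(6790 - 2535) = -38370/4255 = -38370*1/4255 = -7674/851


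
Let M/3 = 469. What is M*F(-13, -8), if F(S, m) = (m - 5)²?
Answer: 237783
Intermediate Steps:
F(S, m) = (-5 + m)²
M = 1407 (M = 3*469 = 1407)
M*F(-13, -8) = 1407*(-5 - 8)² = 1407*(-13)² = 1407*169 = 237783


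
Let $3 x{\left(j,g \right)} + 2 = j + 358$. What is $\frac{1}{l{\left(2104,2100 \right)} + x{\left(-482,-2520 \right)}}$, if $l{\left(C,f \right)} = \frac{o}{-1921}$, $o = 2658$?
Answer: $- \frac{1921}{83340} \approx -0.02305$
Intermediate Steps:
$l{\left(C,f \right)} = - \frac{2658}{1921}$ ($l{\left(C,f \right)} = \frac{2658}{-1921} = 2658 \left(- \frac{1}{1921}\right) = - \frac{2658}{1921}$)
$x{\left(j,g \right)} = \frac{356}{3} + \frac{j}{3}$ ($x{\left(j,g \right)} = - \frac{2}{3} + \frac{j + 358}{3} = - \frac{2}{3} + \frac{358 + j}{3} = - \frac{2}{3} + \left(\frac{358}{3} + \frac{j}{3}\right) = \frac{356}{3} + \frac{j}{3}$)
$\frac{1}{l{\left(2104,2100 \right)} + x{\left(-482,-2520 \right)}} = \frac{1}{- \frac{2658}{1921} + \left(\frac{356}{3} + \frac{1}{3} \left(-482\right)\right)} = \frac{1}{- \frac{2658}{1921} + \left(\frac{356}{3} - \frac{482}{3}\right)} = \frac{1}{- \frac{2658}{1921} - 42} = \frac{1}{- \frac{83340}{1921}} = - \frac{1921}{83340}$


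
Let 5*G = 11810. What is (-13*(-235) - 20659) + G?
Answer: -15242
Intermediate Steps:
G = 2362 (G = (⅕)*11810 = 2362)
(-13*(-235) - 20659) + G = (-13*(-235) - 20659) + 2362 = (3055 - 20659) + 2362 = -17604 + 2362 = -15242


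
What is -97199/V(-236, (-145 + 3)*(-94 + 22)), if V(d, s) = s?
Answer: -1369/144 ≈ -9.5069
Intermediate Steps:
-97199/V(-236, (-145 + 3)*(-94 + 22)) = -97199*1/((-145 + 3)*(-94 + 22)) = -97199/((-142*(-72))) = -97199/10224 = -97199*1/10224 = -1369/144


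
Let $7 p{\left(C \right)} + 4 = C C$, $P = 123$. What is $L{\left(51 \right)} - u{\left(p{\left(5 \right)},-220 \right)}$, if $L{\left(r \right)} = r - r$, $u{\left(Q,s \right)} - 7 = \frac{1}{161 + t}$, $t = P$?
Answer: $- \frac{1989}{284} \approx -7.0035$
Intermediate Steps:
$p{\left(C \right)} = - \frac{4}{7} + \frac{C^{2}}{7}$ ($p{\left(C \right)} = - \frac{4}{7} + \frac{C C}{7} = - \frac{4}{7} + \frac{C^{2}}{7}$)
$t = 123$
$u{\left(Q,s \right)} = \frac{1989}{284}$ ($u{\left(Q,s \right)} = 7 + \frac{1}{161 + 123} = 7 + \frac{1}{284} = \frac{1989}{284}$)
$L{\left(r \right)} = 0$
$L{\left(51 \right)} - u{\left(p{\left(5 \right)},-220 \right)} = 0 - \frac{1989}{284} = - \frac{1989}{284}$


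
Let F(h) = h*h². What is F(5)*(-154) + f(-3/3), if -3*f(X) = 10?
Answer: -57760/3 ≈ -19253.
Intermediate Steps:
f(X) = -10/3 (f(X) = -⅓*10 = -10/3)
F(h) = h³
F(5)*(-154) + f(-3/3) = 5³*(-154) - 10/3 = 125*(-154) - 10/3 = -19250 - 10/3 = -57760/3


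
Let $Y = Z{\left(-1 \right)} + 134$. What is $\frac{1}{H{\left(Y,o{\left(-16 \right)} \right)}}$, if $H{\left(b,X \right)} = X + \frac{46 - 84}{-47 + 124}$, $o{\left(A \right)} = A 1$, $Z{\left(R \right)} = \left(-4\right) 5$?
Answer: $- \frac{77}{1270} \approx -0.06063$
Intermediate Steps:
$Z{\left(R \right)} = -20$
$o{\left(A \right)} = A$
$Y = 114$ ($Y = -20 + 134 = 114$)
$H{\left(b,X \right)} = - \frac{38}{77} + X$ ($H{\left(b,X \right)} = X - \frac{38}{77} = - \frac{38}{77} + X$)
$\frac{1}{H{\left(Y,o{\left(-16 \right)} \right)}} = \frac{1}{- \frac{38}{77} - 16} = \frac{1}{- \frac{1270}{77}} = - \frac{77}{1270}$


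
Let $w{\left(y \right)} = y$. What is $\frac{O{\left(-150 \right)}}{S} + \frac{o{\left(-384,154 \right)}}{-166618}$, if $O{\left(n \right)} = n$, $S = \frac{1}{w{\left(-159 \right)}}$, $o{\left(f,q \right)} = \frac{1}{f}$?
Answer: $\frac{1525954291201}{63981312} \approx 23850.0$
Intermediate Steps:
$S = - \frac{1}{159}$ ($S = \frac{1}{-159} = - \frac{1}{159} \approx -0.0062893$)
$\frac{O{\left(-150 \right)}}{S} + \frac{o{\left(-384,154 \right)}}{-166618} = - \frac{150}{- \frac{1}{159}} + \frac{1}{\left(-384\right) \left(-166618\right)} = \left(-150\right) \left(-159\right) - - \frac{1}{63981312} = 23850 + \frac{1}{63981312} = \frac{1525954291201}{63981312}$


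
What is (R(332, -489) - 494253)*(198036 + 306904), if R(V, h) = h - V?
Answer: -249982665560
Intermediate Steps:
(R(332, -489) - 494253)*(198036 + 306904) = ((-489 - 1*332) - 494253)*(198036 + 306904) = ((-489 - 332) - 494253)*504940 = (-821 - 494253)*504940 = -495074*504940 = -249982665560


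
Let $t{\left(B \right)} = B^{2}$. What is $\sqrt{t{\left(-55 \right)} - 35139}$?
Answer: $i \sqrt{32114} \approx 179.2 i$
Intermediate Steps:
$\sqrt{t{\left(-55 \right)} - 35139} = \sqrt{\left(-55\right)^{2} - 35139} = \sqrt{3025 - 35139} = \sqrt{-32114} = i \sqrt{32114}$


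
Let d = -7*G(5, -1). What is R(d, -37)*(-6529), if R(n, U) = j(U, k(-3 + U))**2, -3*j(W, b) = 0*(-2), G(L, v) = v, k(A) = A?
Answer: 0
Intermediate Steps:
d = 7 (d = -7*(-1) = 7)
j(W, b) = 0 (j(W, b) = -0*(-2) = -1/3*0 = 0)
R(n, U) = 0 (R(n, U) = 0**2 = 0)
R(d, -37)*(-6529) = 0*(-6529) = 0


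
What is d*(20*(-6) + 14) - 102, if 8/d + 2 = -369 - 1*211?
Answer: -29258/291 ≈ -100.54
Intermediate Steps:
d = -4/291 (d = 8/(-2 + (-369 - 1*211)) = 8/(-2 + (-369 - 211)) = 8/(-2 - 580) = 8/(-582) = 8*(-1/582) = -4/291 ≈ -0.013746)
d*(20*(-6) + 14) - 102 = -4*(20*(-6) + 14)/291 - 102 = -4*(-120 + 14)/291 - 102 = -4/291*(-106) - 102 = 424/291 - 102 = -29258/291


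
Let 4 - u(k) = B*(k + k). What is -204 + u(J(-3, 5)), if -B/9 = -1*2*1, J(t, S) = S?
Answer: -380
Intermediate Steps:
B = 18 (B = -9*(-1*2) = -(-18) = -9*(-2) = 18)
u(k) = 4 - 36*k (u(k) = 4 - 18*(k + k) = 4 - 18*2*k = 4 - 36*k)
-204 + u(J(-3, 5)) = -204 + (4 - 36*5) = -204 + (4 - 180) = -204 - 176 = -380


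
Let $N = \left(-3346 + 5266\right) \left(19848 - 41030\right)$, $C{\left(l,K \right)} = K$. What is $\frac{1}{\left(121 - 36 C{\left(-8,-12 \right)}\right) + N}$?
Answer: $- \frac{1}{40668887} \approx -2.4589 \cdot 10^{-8}$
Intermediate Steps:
$N = -40669440$ ($N = 1920 \left(-21182\right) = -40669440$)
$\frac{1}{\left(121 - 36 C{\left(-8,-12 \right)}\right) + N} = \frac{1}{\left(121 - -432\right) - 40669440} = \frac{1}{\left(121 + 432\right) - 40669440} = \frac{1}{553 - 40669440} = \frac{1}{-40668887} = - \frac{1}{40668887}$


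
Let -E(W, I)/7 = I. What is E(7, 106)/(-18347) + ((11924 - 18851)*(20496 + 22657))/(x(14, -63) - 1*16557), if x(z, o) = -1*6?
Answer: 261157751243/14470541 ≈ 18048.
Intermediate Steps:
x(z, o) = -6
E(W, I) = -7*I
E(7, 106)/(-18347) + ((11924 - 18851)*(20496 + 22657))/(x(14, -63) - 1*16557) = -7*106/(-18347) + ((11924 - 18851)*(20496 + 22657))/(-6 - 1*16557) = -742*(-1/18347) + (-6927*43153)/(-6 - 16557) = 106/2621 - 298920831/(-16563) = 106/2621 - 298920831*(-1/16563) = 106/2621 + 99640277/5521 = 261157751243/14470541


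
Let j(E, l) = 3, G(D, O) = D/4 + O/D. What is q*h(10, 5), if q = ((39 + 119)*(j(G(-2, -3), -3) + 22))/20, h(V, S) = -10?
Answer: -1975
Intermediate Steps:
G(D, O) = D/4 + O/D (G(D, O) = D*(¼) + O/D = D/4 + O/D)
q = 395/2 (q = ((39 + 119)*(3 + 22))/20 = (158*25)*(1/20) = 3950*(1/20) = 395/2 ≈ 197.50)
q*h(10, 5) = (395/2)*(-10) = -1975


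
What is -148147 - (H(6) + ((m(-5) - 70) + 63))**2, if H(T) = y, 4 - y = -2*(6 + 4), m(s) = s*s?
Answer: -149911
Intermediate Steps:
m(s) = s**2
y = 24 (y = 4 - (-2)*(6 + 4) = 4 - (-2)*10 = 4 - 1*(-20) = 4 + 20 = 24)
H(T) = 24
-148147 - (H(6) + ((m(-5) - 70) + 63))**2 = -148147 - (24 + (((-5)**2 - 70) + 63))**2 = -148147 - (24 + ((25 - 70) + 63))**2 = -148147 - (24 + (-45 + 63))**2 = -148147 - (24 + 18)**2 = -148147 - 1*42**2 = -148147 - 1*1764 = -148147 - 1764 = -149911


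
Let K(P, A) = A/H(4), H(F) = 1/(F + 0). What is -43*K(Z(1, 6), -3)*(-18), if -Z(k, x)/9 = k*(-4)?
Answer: -9288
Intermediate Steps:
Z(k, x) = 36*k (Z(k, x) = -9*k*(-4) = -(-36)*k = 36*k)
H(F) = 1/F
K(P, A) = 4*A (K(P, A) = A/(1/4) = A*4 = 4*A)
-43*K(Z(1, 6), -3)*(-18) = -172*(-3)*(-18) = -43*(-12)*(-18) = 516*(-18) = -9288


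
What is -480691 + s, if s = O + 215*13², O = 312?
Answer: -444044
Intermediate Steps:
s = 36647 (s = 312 + 215*13² = 312 + 215*169 = 312 + 36335 = 36647)
-480691 + s = -480691 + 36647 = -444044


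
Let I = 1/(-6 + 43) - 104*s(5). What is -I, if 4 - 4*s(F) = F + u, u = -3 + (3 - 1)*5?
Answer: -7697/37 ≈ -208.03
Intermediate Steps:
u = 7 (u = -3 + 2*5 = -3 + 10 = 7)
s(F) = -¾ - F/4 (s(F) = 1 - (F + 7)/4 = 1 - (7 + F)/4 = 1 + (-7/4 - F/4) = -¾ - F/4)
I = 7697/37 (I = 1/(-6 + 43) - 104*(-¾ - ¼*5) = 1/37 - 104*(-¾ - 5/4) = 1/37 - 104*(-2) = 1/37 + 208 = 7697/37 ≈ 208.03)
-I = -1*7697/37 = -7697/37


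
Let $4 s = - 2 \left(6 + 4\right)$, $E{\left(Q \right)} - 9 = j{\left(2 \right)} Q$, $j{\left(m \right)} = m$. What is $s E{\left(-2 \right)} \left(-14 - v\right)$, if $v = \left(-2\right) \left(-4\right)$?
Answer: $550$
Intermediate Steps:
$v = 8$
$E{\left(Q \right)} = 9 + 2 Q$
$s = -5$ ($s = \frac{\left(-2\right) \left(6 + 4\right)}{4} = \frac{\left(-2\right) 10}{4} = \frac{1}{4} \left(-20\right) = -5$)
$s E{\left(-2 \right)} \left(-14 - v\right) = - 5 \left(9 + 2 \left(-2\right)\right) \left(-14 - 8\right) = - 5 \left(9 - 4\right) \left(-14 - 8\right) = - 5 \cdot 5 \left(-22\right) = \left(-5\right) \left(-110\right) = 550$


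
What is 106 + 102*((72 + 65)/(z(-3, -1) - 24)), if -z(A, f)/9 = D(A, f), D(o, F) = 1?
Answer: -3492/11 ≈ -317.45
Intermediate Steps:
z(A, f) = -9 (z(A, f) = -9*1 = -9)
106 + 102*((72 + 65)/(z(-3, -1) - 24)) = 106 + 102*((72 + 65)/(-9 - 24)) = 106 + 102*(137/(-33)) = 106 + 102*(137*(-1/33)) = 106 + 102*(-137/33) = 106 - 4658/11 = -3492/11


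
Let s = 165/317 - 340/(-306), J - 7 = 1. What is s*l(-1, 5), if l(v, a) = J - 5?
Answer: 4655/951 ≈ 4.8948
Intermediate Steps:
J = 8 (J = 7 + 1 = 8)
l(v, a) = 3 (l(v, a) = 8 - 5 = 3)
s = 4655/2853 (s = 165*(1/317) - 340*(-1/306) = 165/317 + 10/9 = 4655/2853 ≈ 1.6316)
s*l(-1, 5) = (4655/2853)*3 = 4655/951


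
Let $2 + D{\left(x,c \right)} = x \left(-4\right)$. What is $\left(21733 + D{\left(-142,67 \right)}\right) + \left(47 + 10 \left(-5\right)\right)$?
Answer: $22296$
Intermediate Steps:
$D{\left(x,c \right)} = -2 - 4 x$ ($D{\left(x,c \right)} = -2 + x \left(-4\right) = -2 - 4 x$)
$\left(21733 + D{\left(-142,67 \right)}\right) + \left(47 + 10 \left(-5\right)\right) = \left(21733 - -566\right) + \left(47 + 10 \left(-5\right)\right) = \left(21733 + \left(-2 + 568\right)\right) + \left(47 - 50\right) = \left(21733 + 566\right) - 3 = 22299 - 3 = 22296$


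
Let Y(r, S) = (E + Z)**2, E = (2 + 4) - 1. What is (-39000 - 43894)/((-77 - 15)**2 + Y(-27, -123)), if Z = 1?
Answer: -41447/4250 ≈ -9.7522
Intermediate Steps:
E = 5 (E = 6 - 1 = 5)
Y(r, S) = 36 (Y(r, S) = (5 + 1)**2 = 6**2 = 36)
(-39000 - 43894)/((-77 - 15)**2 + Y(-27, -123)) = (-39000 - 43894)/((-77 - 15)**2 + 36) = -82894/((-92)**2 + 36) = -82894/(8464 + 36) = -82894/8500 = -82894*1/8500 = -41447/4250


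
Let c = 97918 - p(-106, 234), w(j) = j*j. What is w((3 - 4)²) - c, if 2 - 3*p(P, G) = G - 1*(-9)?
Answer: -293992/3 ≈ -97997.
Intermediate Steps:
p(P, G) = -7/3 - G/3 (p(P, G) = ⅔ - (G - 1*(-9))/3 = ⅔ - (G + 9)/3 = ⅔ - (9 + G)/3 = ⅔ + (-3 - G/3) = -7/3 - G/3)
w(j) = j²
c = 293995/3 (c = 97918 - (-7/3 - ⅓*234) = 97918 - (-7/3 - 78) = 97918 - 1*(-241/3) = 97918 + 241/3 = 293995/3 ≈ 97998.)
w((3 - 4)²) - c = ((3 - 4)²)² - 1*293995/3 = ((-1)²)² - 293995/3 = 1² - 293995/3 = 1 - 293995/3 = -293992/3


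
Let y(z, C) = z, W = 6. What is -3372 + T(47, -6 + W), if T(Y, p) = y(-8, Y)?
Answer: -3380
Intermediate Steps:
T(Y, p) = -8
-3372 + T(47, -6 + W) = -3372 - 8 = -3380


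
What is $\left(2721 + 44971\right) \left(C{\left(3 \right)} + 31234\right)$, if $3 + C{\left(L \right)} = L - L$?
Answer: $1489468852$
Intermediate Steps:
$C{\left(L \right)} = -3$ ($C{\left(L \right)} = -3 + \left(L - L\right) = -3 + 0 = -3$)
$\left(2721 + 44971\right) \left(C{\left(3 \right)} + 31234\right) = \left(2721 + 44971\right) \left(-3 + 31234\right) = 47692 \cdot 31231 = 1489468852$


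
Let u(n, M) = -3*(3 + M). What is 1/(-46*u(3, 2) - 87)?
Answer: 1/603 ≈ 0.0016584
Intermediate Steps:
u(n, M) = -9 - 3*M
1/(-46*u(3, 2) - 87) = 1/(-46*(-9 - 3*2) - 87) = 1/(-46*(-9 - 6) - 87) = 1/(-46*(-15) - 87) = 1/(690 - 87) = 1/603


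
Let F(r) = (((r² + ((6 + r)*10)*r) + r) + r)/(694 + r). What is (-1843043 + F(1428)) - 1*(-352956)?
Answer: -1569722527/1061 ≈ -1.4795e+6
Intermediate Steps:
F(r) = (r² + 2*r + r*(60 + 10*r))/(694 + r) (F(r) = (((r² + (60 + 10*r)*r) + r) + r)/(694 + r) = (((r² + r*(60 + 10*r)) + r) + r)/(694 + r) = ((r + r² + r*(60 + 10*r)) + r)/(694 + r) = (r² + 2*r + r*(60 + 10*r))/(694 + r))
(-1843043 + F(1428)) - 1*(-352956) = (-1843043 + 1428*(62 + 11*1428)/(694 + 1428)) - 1*(-352956) = (-1843043 + 1428*(62 + 15708)/2122) + 352956 = (-1843043 + 1428*(1/2122)*15770) + 352956 = (-1843043 + 11259780/1061) + 352956 = -1944208843/1061 + 352956 = -1569722527/1061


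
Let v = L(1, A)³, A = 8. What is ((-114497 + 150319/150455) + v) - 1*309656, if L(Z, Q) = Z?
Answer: -63815638841/150455 ≈ -4.2415e+5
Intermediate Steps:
v = 1 (v = 1³ = 1)
((-114497 + 150319/150455) + v) - 1*309656 = ((-114497 + 150319/150455) + 1) - 1*309656 = ((-114497 + 150319*(1/150455)) + 1) - 309656 = ((-114497 + 150319/150455) + 1) - 309656 = (-17226495816/150455 + 1) - 309656 = -17226345361/150455 - 309656 = -63815638841/150455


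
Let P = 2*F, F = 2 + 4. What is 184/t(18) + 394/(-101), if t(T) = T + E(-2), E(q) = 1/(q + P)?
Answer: 114526/18281 ≈ 6.2648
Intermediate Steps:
F = 6
P = 12 (P = 2*6 = 12)
E(q) = 1/(12 + q) (E(q) = 1/(q + 12) = 1/(12 + q))
t(T) = 1/10 + T (t(T) = T + 1/(12 - 2) = T + 1/10 = 1/10 + T)
184/t(18) + 394/(-101) = 184/(1/10 + 18) + 394/(-101) = 184/(181/10) + 394*(-1/101) = 184*(10/181) - 394/101 = 1840/181 - 394/101 = 114526/18281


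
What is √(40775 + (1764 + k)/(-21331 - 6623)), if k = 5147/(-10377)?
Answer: √42358427978324744042/32230962 ≈ 201.93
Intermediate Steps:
k = -5147/10377 (k = 5147*(-1/10377) = -5147/10377 ≈ -0.49600)
√(40775 + (1764 + k)/(-21331 - 6623)) = √(40775 + (1764 - 5147/10377)/(-21331 - 6623)) = √(40775 + (18299881/10377)/(-27954)) = √(40775 + (18299881/10377)*(-1/27954)) = √(40775 - 18299881/290078658) = √(11827938980069/290078658) = √42358427978324744042/32230962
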